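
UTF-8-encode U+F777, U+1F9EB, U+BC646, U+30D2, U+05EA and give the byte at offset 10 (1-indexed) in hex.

0x99

1-indexed offset 10 is 0-indexed offset 9.
U+F777 → 3-byte form EF 9D B7 at offsets 0–2.
U+1F9EB → 4-byte form F0 9F A7 AB at offsets 3–6.
U+BC646 → 4-byte form F2 BC 99 86 at offsets 7–10.
Offset 9 falls in char 3's range; it's byte 3 of F2 BC 99 86 = 0x99.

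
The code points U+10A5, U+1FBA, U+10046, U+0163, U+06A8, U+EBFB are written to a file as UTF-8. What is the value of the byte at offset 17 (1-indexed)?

0xBB

1-indexed offset 17 is 0-indexed offset 16.
U+10A5 → 3-byte form E1 82 A5 at offsets 0–2.
U+1FBA → 3-byte form E1 BE BA at offsets 3–5.
U+10046 → 4-byte form F0 90 81 86 at offsets 6–9.
U+0163 → 2-byte form C5 A3 at offsets 10–11.
U+06A8 → 2-byte form DA A8 at offsets 12–13.
U+EBFB → 3-byte form EE AF BB at offsets 14–16.
Offset 16 falls in char 6's range; it's byte 3 of EE AF BB = 0xBB.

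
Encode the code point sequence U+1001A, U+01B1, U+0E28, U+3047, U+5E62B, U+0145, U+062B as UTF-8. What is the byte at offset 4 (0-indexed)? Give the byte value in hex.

0xC6

U+1001A → 4-byte form F0 90 80 9A at offsets 0–3.
U+01B1 → 2-byte form C6 B1 at offsets 4–5.
Offset 4 falls in char 2's range; it's byte 1 of C6 B1 = 0xC6.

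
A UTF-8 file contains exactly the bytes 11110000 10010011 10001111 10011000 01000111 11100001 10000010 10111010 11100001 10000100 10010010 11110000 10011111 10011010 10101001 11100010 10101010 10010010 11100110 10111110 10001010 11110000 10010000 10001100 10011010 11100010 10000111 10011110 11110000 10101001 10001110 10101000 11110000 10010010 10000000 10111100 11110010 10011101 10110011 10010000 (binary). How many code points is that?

12

Byte at offset 0: 0xF0 = 11110000 → 4-byte char (#1). Advance 4.
Byte at offset 4: 0x47 = 01000111 → 1-byte char (#2). Advance 1.
Byte at offset 5: 0xE1 = 11100001 → 3-byte char (#3). Advance 3.
Byte at offset 8: 0xE1 = 11100001 → 3-byte char (#4). Advance 3.
Byte at offset 11: 0xF0 = 11110000 → 4-byte char (#5). Advance 4.
Byte at offset 15: 0xE2 = 11100010 → 3-byte char (#6). Advance 3.
Byte at offset 18: 0xE6 = 11100110 → 3-byte char (#7). Advance 3.
Byte at offset 21: 0xF0 = 11110000 → 4-byte char (#8). Advance 4.
Byte at offset 25: 0xE2 = 11100010 → 3-byte char (#9). Advance 3.
Byte at offset 28: 0xF0 = 11110000 → 4-byte char (#10). Advance 4.
Byte at offset 32: 0xF0 = 11110000 → 4-byte char (#11). Advance 4.
Byte at offset 36: 0xF2 = 11110010 → 4-byte char (#12). Advance 4.
Reached end at offset 40 after 12 code points.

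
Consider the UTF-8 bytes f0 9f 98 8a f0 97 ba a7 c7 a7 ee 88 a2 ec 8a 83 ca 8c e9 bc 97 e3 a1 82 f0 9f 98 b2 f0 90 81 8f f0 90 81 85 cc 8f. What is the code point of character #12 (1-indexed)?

U+030F

Offset 0: leading byte 0xF0 = 11110000 → 4-byte char #1 = F0 9F 98 8A.
Offset 4: leading byte 0xF0 = 11110000 → 4-byte char #2 = F0 97 BA A7.
Offset 8: leading byte 0xC7 = 11000111 → 2-byte char #3 = C7 A7.
Offset 10: leading byte 0xEE = 11101110 → 3-byte char #4 = EE 88 A2.
Offset 13: leading byte 0xEC = 11101100 → 3-byte char #5 = EC 8A 83.
Offset 16: leading byte 0xCA = 11001010 → 2-byte char #6 = CA 8C.
Offset 18: leading byte 0xE9 = 11101001 → 3-byte char #7 = E9 BC 97.
Offset 21: leading byte 0xE3 = 11100011 → 3-byte char #8 = E3 A1 82.
Offset 24: leading byte 0xF0 = 11110000 → 4-byte char #9 = F0 9F 98 B2.
Offset 28: leading byte 0xF0 = 11110000 → 4-byte char #10 = F0 90 81 8F.
Offset 32: leading byte 0xF0 = 11110000 → 4-byte char #11 = F0 90 81 85.
Offset 36: leading byte 0xCC = 11001100 → 2-byte char #12 = CC 8F.
Leading byte 0xCC = 11001100 matches 110xxxxx → 2-byte sequence.
Byte 1: 0xCC = 11001100, payload 01100 (5 bits).
Byte 2: 0x8F = 10001111 (10xxxxxx ✓), payload 001111.
Concatenate: 01100001111 = 0x30F (11 bits → U+030F).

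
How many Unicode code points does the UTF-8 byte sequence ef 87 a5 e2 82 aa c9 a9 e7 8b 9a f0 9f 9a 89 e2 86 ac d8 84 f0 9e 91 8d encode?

Byte at offset 0: 0xEF = 11101111 → 3-byte char (#1). Advance 3.
Byte at offset 3: 0xE2 = 11100010 → 3-byte char (#2). Advance 3.
Byte at offset 6: 0xC9 = 11001001 → 2-byte char (#3). Advance 2.
Byte at offset 8: 0xE7 = 11100111 → 3-byte char (#4). Advance 3.
Byte at offset 11: 0xF0 = 11110000 → 4-byte char (#5). Advance 4.
Byte at offset 15: 0xE2 = 11100010 → 3-byte char (#6). Advance 3.
Byte at offset 18: 0xD8 = 11011000 → 2-byte char (#7). Advance 2.
Byte at offset 20: 0xF0 = 11110000 → 4-byte char (#8). Advance 4.
Reached end at offset 24 after 8 code points.

8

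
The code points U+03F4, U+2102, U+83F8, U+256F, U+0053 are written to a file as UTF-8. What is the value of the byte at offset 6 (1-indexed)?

0xE8

1-indexed offset 6 is 0-indexed offset 5.
U+03F4 → 2-byte form CF B4 at offsets 0–1.
U+2102 → 3-byte form E2 84 82 at offsets 2–4.
U+83F8 → 3-byte form E8 8F B8 at offsets 5–7.
Offset 5 falls in char 3's range; it's byte 1 of E8 8F B8 = 0xE8.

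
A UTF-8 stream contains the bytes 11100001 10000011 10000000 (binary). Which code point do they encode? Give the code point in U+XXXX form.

U+10C0

Leading byte 0xE1 = 11100001 matches 1110xxxx → 3-byte sequence.
Byte 1: 0xE1 = 11100001, payload 0001 (4 bits).
Byte 2: 0x83 = 10000011 (10xxxxxx ✓), payload 000011.
Byte 3: 0x80 = 10000000 (10xxxxxx ✓), payload 000000.
Concatenate: 0001000011000000 = 0x10C0 (16 bits → U+10C0).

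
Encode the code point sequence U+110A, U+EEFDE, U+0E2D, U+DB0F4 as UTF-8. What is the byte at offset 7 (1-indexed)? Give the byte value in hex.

1-indexed offset 7 is 0-indexed offset 6.
U+110A → 3-byte form E1 84 8A at offsets 0–2.
U+EEFDE → 4-byte form F3 AE BF 9E at offsets 3–6.
Offset 6 falls in char 2's range; it's byte 4 of F3 AE BF 9E = 0x9E.

0x9E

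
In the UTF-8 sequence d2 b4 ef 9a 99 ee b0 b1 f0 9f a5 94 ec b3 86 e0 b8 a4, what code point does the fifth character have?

Offset 0: leading byte 0xD2 = 11010010 → 2-byte char #1 = D2 B4.
Offset 2: leading byte 0xEF = 11101111 → 3-byte char #2 = EF 9A 99.
Offset 5: leading byte 0xEE = 11101110 → 3-byte char #3 = EE B0 B1.
Offset 8: leading byte 0xF0 = 11110000 → 4-byte char #4 = F0 9F A5 94.
Offset 12: leading byte 0xEC = 11101100 → 3-byte char #5 = EC B3 86.
Leading byte 0xEC = 11101100 matches 1110xxxx → 3-byte sequence.
Byte 1: 0xEC = 11101100, payload 1100 (4 bits).
Byte 2: 0xB3 = 10110011 (10xxxxxx ✓), payload 110011.
Byte 3: 0x86 = 10000110 (10xxxxxx ✓), payload 000110.
Concatenate: 1100110011000110 = 0xCCC6 (16 bits → U+CCC6).

U+CCC6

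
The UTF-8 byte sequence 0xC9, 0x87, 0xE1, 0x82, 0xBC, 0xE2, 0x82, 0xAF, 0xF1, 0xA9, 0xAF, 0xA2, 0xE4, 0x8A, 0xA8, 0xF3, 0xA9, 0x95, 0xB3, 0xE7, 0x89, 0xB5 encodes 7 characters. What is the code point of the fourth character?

Offset 0: leading byte 0xC9 = 11001001 → 2-byte char #1 = C9 87.
Offset 2: leading byte 0xE1 = 11100001 → 3-byte char #2 = E1 82 BC.
Offset 5: leading byte 0xE2 = 11100010 → 3-byte char #3 = E2 82 AF.
Offset 8: leading byte 0xF1 = 11110001 → 4-byte char #4 = F1 A9 AF A2.
Leading byte 0xF1 = 11110001 matches 11110xxx → 4-byte sequence.
Byte 1: 0xF1 = 11110001, payload 001 (3 bits).
Byte 2: 0xA9 = 10101001 (10xxxxxx ✓), payload 101001.
Byte 3: 0xAF = 10101111 (10xxxxxx ✓), payload 101111.
Byte 4: 0xA2 = 10100010 (10xxxxxx ✓), payload 100010.
Concatenate: 001101001101111100010 = 0x69BE2 (21 bits → U+69BE2).

U+69BE2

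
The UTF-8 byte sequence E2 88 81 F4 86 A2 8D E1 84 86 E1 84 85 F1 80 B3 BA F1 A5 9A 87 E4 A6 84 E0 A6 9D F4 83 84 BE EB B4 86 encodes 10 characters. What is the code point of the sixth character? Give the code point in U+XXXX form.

U+65687

Offset 0: leading byte 0xE2 = 11100010 → 3-byte char #1 = E2 88 81.
Offset 3: leading byte 0xF4 = 11110100 → 4-byte char #2 = F4 86 A2 8D.
Offset 7: leading byte 0xE1 = 11100001 → 3-byte char #3 = E1 84 86.
Offset 10: leading byte 0xE1 = 11100001 → 3-byte char #4 = E1 84 85.
Offset 13: leading byte 0xF1 = 11110001 → 4-byte char #5 = F1 80 B3 BA.
Offset 17: leading byte 0xF1 = 11110001 → 4-byte char #6 = F1 A5 9A 87.
Leading byte 0xF1 = 11110001 matches 11110xxx → 4-byte sequence.
Byte 1: 0xF1 = 11110001, payload 001 (3 bits).
Byte 2: 0xA5 = 10100101 (10xxxxxx ✓), payload 100101.
Byte 3: 0x9A = 10011010 (10xxxxxx ✓), payload 011010.
Byte 4: 0x87 = 10000111 (10xxxxxx ✓), payload 000111.
Concatenate: 001100101011010000111 = 0x65687 (21 bits → U+65687).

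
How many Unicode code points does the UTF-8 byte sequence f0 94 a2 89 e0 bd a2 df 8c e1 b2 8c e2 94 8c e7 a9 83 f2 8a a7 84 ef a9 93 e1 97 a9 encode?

9

Byte at offset 0: 0xF0 = 11110000 → 4-byte char (#1). Advance 4.
Byte at offset 4: 0xE0 = 11100000 → 3-byte char (#2). Advance 3.
Byte at offset 7: 0xDF = 11011111 → 2-byte char (#3). Advance 2.
Byte at offset 9: 0xE1 = 11100001 → 3-byte char (#4). Advance 3.
Byte at offset 12: 0xE2 = 11100010 → 3-byte char (#5). Advance 3.
Byte at offset 15: 0xE7 = 11100111 → 3-byte char (#6). Advance 3.
Byte at offset 18: 0xF2 = 11110010 → 4-byte char (#7). Advance 4.
Byte at offset 22: 0xEF = 11101111 → 3-byte char (#8). Advance 3.
Byte at offset 25: 0xE1 = 11100001 → 3-byte char (#9). Advance 3.
Reached end at offset 28 after 9 code points.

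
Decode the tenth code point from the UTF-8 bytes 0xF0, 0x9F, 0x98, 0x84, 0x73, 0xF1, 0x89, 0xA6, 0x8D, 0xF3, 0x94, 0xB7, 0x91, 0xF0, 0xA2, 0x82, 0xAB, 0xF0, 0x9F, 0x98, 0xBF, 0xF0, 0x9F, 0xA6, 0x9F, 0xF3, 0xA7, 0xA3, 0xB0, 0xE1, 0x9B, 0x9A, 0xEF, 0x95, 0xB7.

Offset 0: leading byte 0xF0 = 11110000 → 4-byte char #1 = F0 9F 98 84.
Offset 4: leading byte 0x73 = 01110011 → 1-byte char #2 = 73.
Offset 5: leading byte 0xF1 = 11110001 → 4-byte char #3 = F1 89 A6 8D.
Offset 9: leading byte 0xF3 = 11110011 → 4-byte char #4 = F3 94 B7 91.
Offset 13: leading byte 0xF0 = 11110000 → 4-byte char #5 = F0 A2 82 AB.
Offset 17: leading byte 0xF0 = 11110000 → 4-byte char #6 = F0 9F 98 BF.
Offset 21: leading byte 0xF0 = 11110000 → 4-byte char #7 = F0 9F A6 9F.
Offset 25: leading byte 0xF3 = 11110011 → 4-byte char #8 = F3 A7 A3 B0.
Offset 29: leading byte 0xE1 = 11100001 → 3-byte char #9 = E1 9B 9A.
Offset 32: leading byte 0xEF = 11101111 → 3-byte char #10 = EF 95 B7.
Leading byte 0xEF = 11101111 matches 1110xxxx → 3-byte sequence.
Byte 1: 0xEF = 11101111, payload 1111 (4 bits).
Byte 2: 0x95 = 10010101 (10xxxxxx ✓), payload 010101.
Byte 3: 0xB7 = 10110111 (10xxxxxx ✓), payload 110111.
Concatenate: 1111010101110111 = 0xF577 (16 bits → U+F577).

U+F577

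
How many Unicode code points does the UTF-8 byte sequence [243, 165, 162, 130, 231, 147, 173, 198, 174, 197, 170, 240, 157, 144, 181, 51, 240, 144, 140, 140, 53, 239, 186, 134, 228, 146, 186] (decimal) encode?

Byte at offset 0: 0xF3 = 11110011 → 4-byte char (#1). Advance 4.
Byte at offset 4: 0xE7 = 11100111 → 3-byte char (#2). Advance 3.
Byte at offset 7: 0xC6 = 11000110 → 2-byte char (#3). Advance 2.
Byte at offset 9: 0xC5 = 11000101 → 2-byte char (#4). Advance 2.
Byte at offset 11: 0xF0 = 11110000 → 4-byte char (#5). Advance 4.
Byte at offset 15: 0x33 = 00110011 → 1-byte char (#6). Advance 1.
Byte at offset 16: 0xF0 = 11110000 → 4-byte char (#7). Advance 4.
Byte at offset 20: 0x35 = 00110101 → 1-byte char (#8). Advance 1.
Byte at offset 21: 0xEF = 11101111 → 3-byte char (#9). Advance 3.
Byte at offset 24: 0xE4 = 11100100 → 3-byte char (#10). Advance 3.
Reached end at offset 27 after 10 code points.

10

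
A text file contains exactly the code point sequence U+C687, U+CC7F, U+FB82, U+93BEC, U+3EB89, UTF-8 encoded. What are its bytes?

U+C687: 3-byte form → EC 9A 87.
U+CC7F: 3-byte form → EC B1 BF.
U+FB82: 3-byte form → EF AE 82.
U+93BEC: 4-byte form → F2 93 AF AC.
U+3EB89: 4-byte form → F0 BE AE 89.
Concatenated (17 bytes): EC 9A 87 EC B1 BF EF AE 82 F2 93 AF AC F0 BE AE 89.

EC 9A 87 EC B1 BF EF AE 82 F2 93 AF AC F0 BE AE 89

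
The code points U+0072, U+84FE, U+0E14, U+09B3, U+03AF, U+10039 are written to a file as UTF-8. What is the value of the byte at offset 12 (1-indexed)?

0xAF

1-indexed offset 12 is 0-indexed offset 11.
U+0072 → 1-byte form 72 at offsets 0–0.
U+84FE → 3-byte form E8 93 BE at offsets 1–3.
U+0E14 → 3-byte form E0 B8 94 at offsets 4–6.
U+09B3 → 3-byte form E0 A6 B3 at offsets 7–9.
U+03AF → 2-byte form CE AF at offsets 10–11.
Offset 11 falls in char 5's range; it's byte 2 of CE AF = 0xAF.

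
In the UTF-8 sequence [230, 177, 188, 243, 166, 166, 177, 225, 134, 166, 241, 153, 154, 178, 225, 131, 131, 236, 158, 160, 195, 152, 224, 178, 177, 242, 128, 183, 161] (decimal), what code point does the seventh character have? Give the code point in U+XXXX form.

U+00D8

Offset 0: leading byte 0xE6 = 11100110 → 3-byte char #1 = E6 B1 BC.
Offset 3: leading byte 0xF3 = 11110011 → 4-byte char #2 = F3 A6 A6 B1.
Offset 7: leading byte 0xE1 = 11100001 → 3-byte char #3 = E1 86 A6.
Offset 10: leading byte 0xF1 = 11110001 → 4-byte char #4 = F1 99 9A B2.
Offset 14: leading byte 0xE1 = 11100001 → 3-byte char #5 = E1 83 83.
Offset 17: leading byte 0xEC = 11101100 → 3-byte char #6 = EC 9E A0.
Offset 20: leading byte 0xC3 = 11000011 → 2-byte char #7 = C3 98.
Leading byte 0xC3 = 11000011 matches 110xxxxx → 2-byte sequence.
Byte 1: 0xC3 = 11000011, payload 00011 (5 bits).
Byte 2: 0x98 = 10011000 (10xxxxxx ✓), payload 011000.
Concatenate: 00011011000 = 0xD8 (11 bits → U+00D8).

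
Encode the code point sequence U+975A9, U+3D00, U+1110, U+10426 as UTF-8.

U+975A9: 4-byte form → F2 97 96 A9.
U+3D00: 3-byte form → E3 B4 80.
U+1110: 3-byte form → E1 84 90.
U+10426: 4-byte form → F0 90 90 A6.
Concatenated (14 bytes): F2 97 96 A9 E3 B4 80 E1 84 90 F0 90 90 A6.

F2 97 96 A9 E3 B4 80 E1 84 90 F0 90 90 A6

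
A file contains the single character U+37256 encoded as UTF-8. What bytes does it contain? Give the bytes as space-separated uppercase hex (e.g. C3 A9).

F0 B7 89 96

U+37256 = 0x37256 = 225878 decimal. In range U+10000–U+10FFFF → 4-byte form: 11110xxx 10xxxxxx 10xxxxxx 10xxxxxx.
Binary (21 bits): 000110111001001010110.
Split 3+6+6+6: 000 | 110111 | 001001 | 010110.
Byte 1: 11110000 = 0xF0.
Byte 2: 10110111 = 0xB7.
Byte 3: 10001001 = 0x89.
Byte 4: 10010110 = 0x96.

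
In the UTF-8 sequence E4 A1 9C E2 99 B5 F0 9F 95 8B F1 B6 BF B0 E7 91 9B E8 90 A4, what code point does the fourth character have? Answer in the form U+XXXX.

U+76FF0

Offset 0: leading byte 0xE4 = 11100100 → 3-byte char #1 = E4 A1 9C.
Offset 3: leading byte 0xE2 = 11100010 → 3-byte char #2 = E2 99 B5.
Offset 6: leading byte 0xF0 = 11110000 → 4-byte char #3 = F0 9F 95 8B.
Offset 10: leading byte 0xF1 = 11110001 → 4-byte char #4 = F1 B6 BF B0.
Leading byte 0xF1 = 11110001 matches 11110xxx → 4-byte sequence.
Byte 1: 0xF1 = 11110001, payload 001 (3 bits).
Byte 2: 0xB6 = 10110110 (10xxxxxx ✓), payload 110110.
Byte 3: 0xBF = 10111111 (10xxxxxx ✓), payload 111111.
Byte 4: 0xB0 = 10110000 (10xxxxxx ✓), payload 110000.
Concatenate: 001110110111111110000 = 0x76FF0 (21 bits → U+76FF0).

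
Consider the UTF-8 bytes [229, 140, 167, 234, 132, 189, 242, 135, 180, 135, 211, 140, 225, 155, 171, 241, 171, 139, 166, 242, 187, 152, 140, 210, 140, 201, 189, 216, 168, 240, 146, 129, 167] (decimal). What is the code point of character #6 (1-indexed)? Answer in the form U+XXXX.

U+6B2E6

Offset 0: leading byte 0xE5 = 11100101 → 3-byte char #1 = E5 8C A7.
Offset 3: leading byte 0xEA = 11101010 → 3-byte char #2 = EA 84 BD.
Offset 6: leading byte 0xF2 = 11110010 → 4-byte char #3 = F2 87 B4 87.
Offset 10: leading byte 0xD3 = 11010011 → 2-byte char #4 = D3 8C.
Offset 12: leading byte 0xE1 = 11100001 → 3-byte char #5 = E1 9B AB.
Offset 15: leading byte 0xF1 = 11110001 → 4-byte char #6 = F1 AB 8B A6.
Leading byte 0xF1 = 11110001 matches 11110xxx → 4-byte sequence.
Byte 1: 0xF1 = 11110001, payload 001 (3 bits).
Byte 2: 0xAB = 10101011 (10xxxxxx ✓), payload 101011.
Byte 3: 0x8B = 10001011 (10xxxxxx ✓), payload 001011.
Byte 4: 0xA6 = 10100110 (10xxxxxx ✓), payload 100110.
Concatenate: 001101011001011100110 = 0x6B2E6 (21 bits → U+6B2E6).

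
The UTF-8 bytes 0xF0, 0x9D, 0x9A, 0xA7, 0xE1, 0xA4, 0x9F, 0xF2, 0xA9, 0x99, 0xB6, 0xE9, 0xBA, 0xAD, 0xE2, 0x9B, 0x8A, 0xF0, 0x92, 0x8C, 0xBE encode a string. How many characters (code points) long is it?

Byte at offset 0: 0xF0 = 11110000 → 4-byte char (#1). Advance 4.
Byte at offset 4: 0xE1 = 11100001 → 3-byte char (#2). Advance 3.
Byte at offset 7: 0xF2 = 11110010 → 4-byte char (#3). Advance 4.
Byte at offset 11: 0xE9 = 11101001 → 3-byte char (#4). Advance 3.
Byte at offset 14: 0xE2 = 11100010 → 3-byte char (#5). Advance 3.
Byte at offset 17: 0xF0 = 11110000 → 4-byte char (#6). Advance 4.
Reached end at offset 21 after 6 code points.

6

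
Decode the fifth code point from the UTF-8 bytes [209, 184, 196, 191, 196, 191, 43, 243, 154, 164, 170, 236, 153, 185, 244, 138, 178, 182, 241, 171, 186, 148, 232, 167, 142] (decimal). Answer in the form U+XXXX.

Offset 0: leading byte 0xD1 = 11010001 → 2-byte char #1 = D1 B8.
Offset 2: leading byte 0xC4 = 11000100 → 2-byte char #2 = C4 BF.
Offset 4: leading byte 0xC4 = 11000100 → 2-byte char #3 = C4 BF.
Offset 6: leading byte 0x2B = 00101011 → 1-byte char #4 = 2B.
Offset 7: leading byte 0xF3 = 11110011 → 4-byte char #5 = F3 9A A4 AA.
Leading byte 0xF3 = 11110011 matches 11110xxx → 4-byte sequence.
Byte 1: 0xF3 = 11110011, payload 011 (3 bits).
Byte 2: 0x9A = 10011010 (10xxxxxx ✓), payload 011010.
Byte 3: 0xA4 = 10100100 (10xxxxxx ✓), payload 100100.
Byte 4: 0xAA = 10101010 (10xxxxxx ✓), payload 101010.
Concatenate: 011011010100100101010 = 0xDA92A (21 bits → U+DA92A).

U+DA92A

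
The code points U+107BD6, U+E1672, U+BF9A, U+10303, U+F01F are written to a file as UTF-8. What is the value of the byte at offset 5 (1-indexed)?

0xF3

1-indexed offset 5 is 0-indexed offset 4.
U+107BD6 → 4-byte form F4 87 AF 96 at offsets 0–3.
U+E1672 → 4-byte form F3 A1 99 B2 at offsets 4–7.
Offset 4 falls in char 2's range; it's byte 1 of F3 A1 99 B2 = 0xF3.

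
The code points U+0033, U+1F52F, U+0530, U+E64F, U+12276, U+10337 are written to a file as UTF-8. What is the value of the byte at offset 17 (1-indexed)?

1-indexed offset 17 is 0-indexed offset 16.
U+0033 → 1-byte form 33 at offsets 0–0.
U+1F52F → 4-byte form F0 9F 94 AF at offsets 1–4.
U+0530 → 2-byte form D4 B0 at offsets 5–6.
U+E64F → 3-byte form EE 99 8F at offsets 7–9.
U+12276 → 4-byte form F0 92 89 B6 at offsets 10–13.
U+10337 → 4-byte form F0 90 8C B7 at offsets 14–17.
Offset 16 falls in char 6's range; it's byte 3 of F0 90 8C B7 = 0x8C.

0x8C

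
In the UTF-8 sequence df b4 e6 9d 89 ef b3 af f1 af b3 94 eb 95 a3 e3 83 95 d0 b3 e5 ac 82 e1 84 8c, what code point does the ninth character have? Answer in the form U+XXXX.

U+110C

Offset 0: leading byte 0xDF = 11011111 → 2-byte char #1 = DF B4.
Offset 2: leading byte 0xE6 = 11100110 → 3-byte char #2 = E6 9D 89.
Offset 5: leading byte 0xEF = 11101111 → 3-byte char #3 = EF B3 AF.
Offset 8: leading byte 0xF1 = 11110001 → 4-byte char #4 = F1 AF B3 94.
Offset 12: leading byte 0xEB = 11101011 → 3-byte char #5 = EB 95 A3.
Offset 15: leading byte 0xE3 = 11100011 → 3-byte char #6 = E3 83 95.
Offset 18: leading byte 0xD0 = 11010000 → 2-byte char #7 = D0 B3.
Offset 20: leading byte 0xE5 = 11100101 → 3-byte char #8 = E5 AC 82.
Offset 23: leading byte 0xE1 = 11100001 → 3-byte char #9 = E1 84 8C.
Leading byte 0xE1 = 11100001 matches 1110xxxx → 3-byte sequence.
Byte 1: 0xE1 = 11100001, payload 0001 (4 bits).
Byte 2: 0x84 = 10000100 (10xxxxxx ✓), payload 000100.
Byte 3: 0x8C = 10001100 (10xxxxxx ✓), payload 001100.
Concatenate: 0001000100001100 = 0x110C (16 bits → U+110C).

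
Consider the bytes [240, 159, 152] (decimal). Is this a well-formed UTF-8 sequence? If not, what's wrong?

invalid (sequence truncated)

Leading byte 0xF0 = 11110000 → 4-byte form, but only 3 bytes are present.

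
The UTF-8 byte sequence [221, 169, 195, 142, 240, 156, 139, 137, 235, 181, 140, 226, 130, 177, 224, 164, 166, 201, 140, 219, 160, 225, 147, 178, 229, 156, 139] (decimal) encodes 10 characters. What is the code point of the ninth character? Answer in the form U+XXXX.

U+14F2

Offset 0: leading byte 0xDD = 11011101 → 2-byte char #1 = DD A9.
Offset 2: leading byte 0xC3 = 11000011 → 2-byte char #2 = C3 8E.
Offset 4: leading byte 0xF0 = 11110000 → 4-byte char #3 = F0 9C 8B 89.
Offset 8: leading byte 0xEB = 11101011 → 3-byte char #4 = EB B5 8C.
Offset 11: leading byte 0xE2 = 11100010 → 3-byte char #5 = E2 82 B1.
Offset 14: leading byte 0xE0 = 11100000 → 3-byte char #6 = E0 A4 A6.
Offset 17: leading byte 0xC9 = 11001001 → 2-byte char #7 = C9 8C.
Offset 19: leading byte 0xDB = 11011011 → 2-byte char #8 = DB A0.
Offset 21: leading byte 0xE1 = 11100001 → 3-byte char #9 = E1 93 B2.
Leading byte 0xE1 = 11100001 matches 1110xxxx → 3-byte sequence.
Byte 1: 0xE1 = 11100001, payload 0001 (4 bits).
Byte 2: 0x93 = 10010011 (10xxxxxx ✓), payload 010011.
Byte 3: 0xB2 = 10110010 (10xxxxxx ✓), payload 110010.
Concatenate: 0001010011110010 = 0x14F2 (16 bits → U+14F2).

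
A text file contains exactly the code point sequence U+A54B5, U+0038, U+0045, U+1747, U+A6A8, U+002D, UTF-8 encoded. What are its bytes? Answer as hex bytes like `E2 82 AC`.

U+A54B5: 4-byte form → F2 A5 92 B5.
U+0038: 1-byte form → 38.
U+0045: 1-byte form → 45.
U+1747: 3-byte form → E1 9D 87.
U+A6A8: 3-byte form → EA 9A A8.
U+002D: 1-byte form → 2D.
Concatenated (13 bytes): F2 A5 92 B5 38 45 E1 9D 87 EA 9A A8 2D.

F2 A5 92 B5 38 45 E1 9D 87 EA 9A A8 2D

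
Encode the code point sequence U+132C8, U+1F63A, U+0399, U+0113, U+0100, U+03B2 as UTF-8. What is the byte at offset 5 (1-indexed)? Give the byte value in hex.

0xF0

1-indexed offset 5 is 0-indexed offset 4.
U+132C8 → 4-byte form F0 93 8B 88 at offsets 0–3.
U+1F63A → 4-byte form F0 9F 98 BA at offsets 4–7.
Offset 4 falls in char 2's range; it's byte 1 of F0 9F 98 BA = 0xF0.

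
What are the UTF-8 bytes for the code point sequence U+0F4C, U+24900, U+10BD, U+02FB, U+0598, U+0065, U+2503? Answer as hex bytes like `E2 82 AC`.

E0 BD 8C F0 A4 A4 80 E1 82 BD CB BB D6 98 65 E2 94 83

U+0F4C: 3-byte form → E0 BD 8C.
U+24900: 4-byte form → F0 A4 A4 80.
U+10BD: 3-byte form → E1 82 BD.
U+02FB: 2-byte form → CB BB.
U+0598: 2-byte form → D6 98.
U+0065: 1-byte form → 65.
U+2503: 3-byte form → E2 94 83.
Concatenated (18 bytes): E0 BD 8C F0 A4 A4 80 E1 82 BD CB BB D6 98 65 E2 94 83.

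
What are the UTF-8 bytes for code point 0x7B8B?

U+7B8B = 0x7B8B = 31627 decimal. In range U+0800–U+FFFF → 3-byte form: 1110xxxx 10xxxxxx 10xxxxxx.
Binary (16 bits): 0111101110001011.
Split 4+6+6: 0111 | 101110 | 001011.
Byte 1: 11100111 = 0xE7.
Byte 2: 10101110 = 0xAE.
Byte 3: 10001011 = 0x8B.

E7 AE 8B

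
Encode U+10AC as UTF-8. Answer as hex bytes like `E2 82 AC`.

U+10AC = 0x10AC = 4268 decimal. In range U+0800–U+FFFF → 3-byte form: 1110xxxx 10xxxxxx 10xxxxxx.
Binary (16 bits): 0001000010101100.
Split 4+6+6: 0001 | 000010 | 101100.
Byte 1: 11100001 = 0xE1.
Byte 2: 10000010 = 0x82.
Byte 3: 10101100 = 0xAC.

E1 82 AC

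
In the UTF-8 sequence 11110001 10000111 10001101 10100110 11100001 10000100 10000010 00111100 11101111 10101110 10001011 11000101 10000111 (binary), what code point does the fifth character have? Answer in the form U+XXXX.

Offset 0: leading byte 0xF1 = 11110001 → 4-byte char #1 = F1 87 8D A6.
Offset 4: leading byte 0xE1 = 11100001 → 3-byte char #2 = E1 84 82.
Offset 7: leading byte 0x3C = 00111100 → 1-byte char #3 = 3C.
Offset 8: leading byte 0xEF = 11101111 → 3-byte char #4 = EF AE 8B.
Offset 11: leading byte 0xC5 = 11000101 → 2-byte char #5 = C5 87.
Leading byte 0xC5 = 11000101 matches 110xxxxx → 2-byte sequence.
Byte 1: 0xC5 = 11000101, payload 00101 (5 bits).
Byte 2: 0x87 = 10000111 (10xxxxxx ✓), payload 000111.
Concatenate: 00101000111 = 0x147 (11 bits → U+0147).

U+0147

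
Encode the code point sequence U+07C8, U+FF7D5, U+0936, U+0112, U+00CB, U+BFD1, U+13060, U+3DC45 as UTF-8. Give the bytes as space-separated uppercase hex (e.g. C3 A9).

DF 88 F3 BF 9F 95 E0 A4 B6 C4 92 C3 8B EB BF 91 F0 93 81 A0 F0 BD B1 85

U+07C8: 2-byte form → DF 88.
U+FF7D5: 4-byte form → F3 BF 9F 95.
U+0936: 3-byte form → E0 A4 B6.
U+0112: 2-byte form → C4 92.
U+00CB: 2-byte form → C3 8B.
U+BFD1: 3-byte form → EB BF 91.
U+13060: 4-byte form → F0 93 81 A0.
U+3DC45: 4-byte form → F0 BD B1 85.
Concatenated (24 bytes): DF 88 F3 BF 9F 95 E0 A4 B6 C4 92 C3 8B EB BF 91 F0 93 81 A0 F0 BD B1 85.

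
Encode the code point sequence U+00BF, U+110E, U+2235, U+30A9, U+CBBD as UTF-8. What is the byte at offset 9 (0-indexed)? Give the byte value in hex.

0x82

U+00BF → 2-byte form C2 BF at offsets 0–1.
U+110E → 3-byte form E1 84 8E at offsets 2–4.
U+2235 → 3-byte form E2 88 B5 at offsets 5–7.
U+30A9 → 3-byte form E3 82 A9 at offsets 8–10.
Offset 9 falls in char 4's range; it's byte 2 of E3 82 A9 = 0x82.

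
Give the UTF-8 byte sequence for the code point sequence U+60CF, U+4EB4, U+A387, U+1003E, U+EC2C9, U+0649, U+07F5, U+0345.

U+60CF: 3-byte form → E6 83 8F.
U+4EB4: 3-byte form → E4 BA B4.
U+A387: 3-byte form → EA 8E 87.
U+1003E: 4-byte form → F0 90 80 BE.
U+EC2C9: 4-byte form → F3 AC 8B 89.
U+0649: 2-byte form → D9 89.
U+07F5: 2-byte form → DF B5.
U+0345: 2-byte form → CD 85.
Concatenated (23 bytes): E6 83 8F E4 BA B4 EA 8E 87 F0 90 80 BE F3 AC 8B 89 D9 89 DF B5 CD 85.

E6 83 8F E4 BA B4 EA 8E 87 F0 90 80 BE F3 AC 8B 89 D9 89 DF B5 CD 85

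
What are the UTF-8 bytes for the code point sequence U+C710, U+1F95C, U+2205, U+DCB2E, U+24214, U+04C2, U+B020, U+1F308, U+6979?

U+C710: 3-byte form → EC 9C 90.
U+1F95C: 4-byte form → F0 9F A5 9C.
U+2205: 3-byte form → E2 88 85.
U+DCB2E: 4-byte form → F3 9C AC AE.
U+24214: 4-byte form → F0 A4 88 94.
U+04C2: 2-byte form → D3 82.
U+B020: 3-byte form → EB 80 A0.
U+1F308: 4-byte form → F0 9F 8C 88.
U+6979: 3-byte form → E6 A5 B9.
Concatenated (30 bytes): EC 9C 90 F0 9F A5 9C E2 88 85 F3 9C AC AE F0 A4 88 94 D3 82 EB 80 A0 F0 9F 8C 88 E6 A5 B9.

EC 9C 90 F0 9F A5 9C E2 88 85 F3 9C AC AE F0 A4 88 94 D3 82 EB 80 A0 F0 9F 8C 88 E6 A5 B9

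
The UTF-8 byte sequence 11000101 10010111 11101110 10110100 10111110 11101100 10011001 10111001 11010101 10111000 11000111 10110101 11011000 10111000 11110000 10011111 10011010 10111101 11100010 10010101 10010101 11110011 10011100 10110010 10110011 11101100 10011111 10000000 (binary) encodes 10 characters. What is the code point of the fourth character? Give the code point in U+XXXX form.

U+0578

Offset 0: leading byte 0xC5 = 11000101 → 2-byte char #1 = C5 97.
Offset 2: leading byte 0xEE = 11101110 → 3-byte char #2 = EE B4 BE.
Offset 5: leading byte 0xEC = 11101100 → 3-byte char #3 = EC 99 B9.
Offset 8: leading byte 0xD5 = 11010101 → 2-byte char #4 = D5 B8.
Leading byte 0xD5 = 11010101 matches 110xxxxx → 2-byte sequence.
Byte 1: 0xD5 = 11010101, payload 10101 (5 bits).
Byte 2: 0xB8 = 10111000 (10xxxxxx ✓), payload 111000.
Concatenate: 10101111000 = 0x578 (11 bits → U+0578).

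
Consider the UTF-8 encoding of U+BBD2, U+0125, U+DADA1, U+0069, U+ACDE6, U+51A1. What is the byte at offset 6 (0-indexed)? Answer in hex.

0x9A

U+BBD2 → 3-byte form EB AF 92 at offsets 0–2.
U+0125 → 2-byte form C4 A5 at offsets 3–4.
U+DADA1 → 4-byte form F3 9A B6 A1 at offsets 5–8.
Offset 6 falls in char 3's range; it's byte 2 of F3 9A B6 A1 = 0x9A.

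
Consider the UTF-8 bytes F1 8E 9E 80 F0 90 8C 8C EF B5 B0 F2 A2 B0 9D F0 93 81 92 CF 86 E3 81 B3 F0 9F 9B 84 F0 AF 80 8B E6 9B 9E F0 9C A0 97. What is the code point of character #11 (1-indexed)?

U+1C817

Offset 0: leading byte 0xF1 = 11110001 → 4-byte char #1 = F1 8E 9E 80.
Offset 4: leading byte 0xF0 = 11110000 → 4-byte char #2 = F0 90 8C 8C.
Offset 8: leading byte 0xEF = 11101111 → 3-byte char #3 = EF B5 B0.
Offset 11: leading byte 0xF2 = 11110010 → 4-byte char #4 = F2 A2 B0 9D.
Offset 15: leading byte 0xF0 = 11110000 → 4-byte char #5 = F0 93 81 92.
Offset 19: leading byte 0xCF = 11001111 → 2-byte char #6 = CF 86.
Offset 21: leading byte 0xE3 = 11100011 → 3-byte char #7 = E3 81 B3.
Offset 24: leading byte 0xF0 = 11110000 → 4-byte char #8 = F0 9F 9B 84.
Offset 28: leading byte 0xF0 = 11110000 → 4-byte char #9 = F0 AF 80 8B.
Offset 32: leading byte 0xE6 = 11100110 → 3-byte char #10 = E6 9B 9E.
Offset 35: leading byte 0xF0 = 11110000 → 4-byte char #11 = F0 9C A0 97.
Leading byte 0xF0 = 11110000 matches 11110xxx → 4-byte sequence.
Byte 1: 0xF0 = 11110000, payload 000 (3 bits).
Byte 2: 0x9C = 10011100 (10xxxxxx ✓), payload 011100.
Byte 3: 0xA0 = 10100000 (10xxxxxx ✓), payload 100000.
Byte 4: 0x97 = 10010111 (10xxxxxx ✓), payload 010111.
Concatenate: 000011100100000010111 = 0x1C817 (21 bits → U+1C817).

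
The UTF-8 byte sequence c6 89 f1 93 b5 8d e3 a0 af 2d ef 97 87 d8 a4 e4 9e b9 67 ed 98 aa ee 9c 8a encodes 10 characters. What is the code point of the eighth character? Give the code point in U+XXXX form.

Offset 0: leading byte 0xC6 = 11000110 → 2-byte char #1 = C6 89.
Offset 2: leading byte 0xF1 = 11110001 → 4-byte char #2 = F1 93 B5 8D.
Offset 6: leading byte 0xE3 = 11100011 → 3-byte char #3 = E3 A0 AF.
Offset 9: leading byte 0x2D = 00101101 → 1-byte char #4 = 2D.
Offset 10: leading byte 0xEF = 11101111 → 3-byte char #5 = EF 97 87.
Offset 13: leading byte 0xD8 = 11011000 → 2-byte char #6 = D8 A4.
Offset 15: leading byte 0xE4 = 11100100 → 3-byte char #7 = E4 9E B9.
Offset 18: leading byte 0x67 = 01100111 → 1-byte char #8 = 67.
Leading byte 0x67 = 01100111 matches 0xxxxxxx → 1-byte sequence.
Byte 1: 0x67 = 01100111, payload 1100111 (7 bits).
Concatenate: 1100111 = 0x67 (7 bits → U+0067).

U+0067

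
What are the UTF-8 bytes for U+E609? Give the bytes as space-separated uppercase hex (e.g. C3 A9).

EE 98 89

U+E609 = 0xE609 = 58889 decimal. In range U+0800–U+FFFF → 3-byte form: 1110xxxx 10xxxxxx 10xxxxxx.
Binary (16 bits): 1110011000001001.
Split 4+6+6: 1110 | 011000 | 001001.
Byte 1: 11101110 = 0xEE.
Byte 2: 10011000 = 0x98.
Byte 3: 10001001 = 0x89.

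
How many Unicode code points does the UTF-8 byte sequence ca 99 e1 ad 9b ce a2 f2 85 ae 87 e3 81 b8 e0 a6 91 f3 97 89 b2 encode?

Byte at offset 0: 0xCA = 11001010 → 2-byte char (#1). Advance 2.
Byte at offset 2: 0xE1 = 11100001 → 3-byte char (#2). Advance 3.
Byte at offset 5: 0xCE = 11001110 → 2-byte char (#3). Advance 2.
Byte at offset 7: 0xF2 = 11110010 → 4-byte char (#4). Advance 4.
Byte at offset 11: 0xE3 = 11100011 → 3-byte char (#5). Advance 3.
Byte at offset 14: 0xE0 = 11100000 → 3-byte char (#6). Advance 3.
Byte at offset 17: 0xF3 = 11110011 → 4-byte char (#7). Advance 4.
Reached end at offset 21 after 7 code points.

7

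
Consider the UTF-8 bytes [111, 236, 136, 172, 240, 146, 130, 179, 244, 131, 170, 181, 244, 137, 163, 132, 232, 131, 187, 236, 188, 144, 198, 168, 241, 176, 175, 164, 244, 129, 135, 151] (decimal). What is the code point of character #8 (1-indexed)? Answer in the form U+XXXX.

U+01A8

Offset 0: leading byte 0x6F = 01101111 → 1-byte char #1 = 6F.
Offset 1: leading byte 0xEC = 11101100 → 3-byte char #2 = EC 88 AC.
Offset 4: leading byte 0xF0 = 11110000 → 4-byte char #3 = F0 92 82 B3.
Offset 8: leading byte 0xF4 = 11110100 → 4-byte char #4 = F4 83 AA B5.
Offset 12: leading byte 0xF4 = 11110100 → 4-byte char #5 = F4 89 A3 84.
Offset 16: leading byte 0xE8 = 11101000 → 3-byte char #6 = E8 83 BB.
Offset 19: leading byte 0xEC = 11101100 → 3-byte char #7 = EC BC 90.
Offset 22: leading byte 0xC6 = 11000110 → 2-byte char #8 = C6 A8.
Leading byte 0xC6 = 11000110 matches 110xxxxx → 2-byte sequence.
Byte 1: 0xC6 = 11000110, payload 00110 (5 bits).
Byte 2: 0xA8 = 10101000 (10xxxxxx ✓), payload 101000.
Concatenate: 00110101000 = 0x1A8 (11 bits → U+01A8).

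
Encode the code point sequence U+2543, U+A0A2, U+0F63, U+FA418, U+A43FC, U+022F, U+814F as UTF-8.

E2 95 83 EA 82 A2 E0 BD A3 F3 BA 90 98 F2 A4 8F BC C8 AF E8 85 8F

U+2543: 3-byte form → E2 95 83.
U+A0A2: 3-byte form → EA 82 A2.
U+0F63: 3-byte form → E0 BD A3.
U+FA418: 4-byte form → F3 BA 90 98.
U+A43FC: 4-byte form → F2 A4 8F BC.
U+022F: 2-byte form → C8 AF.
U+814F: 3-byte form → E8 85 8F.
Concatenated (22 bytes): E2 95 83 EA 82 A2 E0 BD A3 F3 BA 90 98 F2 A4 8F BC C8 AF E8 85 8F.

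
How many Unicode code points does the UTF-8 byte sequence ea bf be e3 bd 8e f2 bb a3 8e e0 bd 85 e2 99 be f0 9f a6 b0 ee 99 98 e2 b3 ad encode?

8

Byte at offset 0: 0xEA = 11101010 → 3-byte char (#1). Advance 3.
Byte at offset 3: 0xE3 = 11100011 → 3-byte char (#2). Advance 3.
Byte at offset 6: 0xF2 = 11110010 → 4-byte char (#3). Advance 4.
Byte at offset 10: 0xE0 = 11100000 → 3-byte char (#4). Advance 3.
Byte at offset 13: 0xE2 = 11100010 → 3-byte char (#5). Advance 3.
Byte at offset 16: 0xF0 = 11110000 → 4-byte char (#6). Advance 4.
Byte at offset 20: 0xEE = 11101110 → 3-byte char (#7). Advance 3.
Byte at offset 23: 0xE2 = 11100010 → 3-byte char (#8). Advance 3.
Reached end at offset 26 after 8 code points.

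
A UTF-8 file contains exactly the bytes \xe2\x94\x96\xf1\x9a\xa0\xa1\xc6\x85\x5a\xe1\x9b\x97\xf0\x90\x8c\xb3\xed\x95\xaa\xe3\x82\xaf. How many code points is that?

Byte at offset 0: 0xE2 = 11100010 → 3-byte char (#1). Advance 3.
Byte at offset 3: 0xF1 = 11110001 → 4-byte char (#2). Advance 4.
Byte at offset 7: 0xC6 = 11000110 → 2-byte char (#3). Advance 2.
Byte at offset 9: 0x5A = 01011010 → 1-byte char (#4). Advance 1.
Byte at offset 10: 0xE1 = 11100001 → 3-byte char (#5). Advance 3.
Byte at offset 13: 0xF0 = 11110000 → 4-byte char (#6). Advance 4.
Byte at offset 17: 0xED = 11101101 → 3-byte char (#7). Advance 3.
Byte at offset 20: 0xE3 = 11100011 → 3-byte char (#8). Advance 3.
Reached end at offset 23 after 8 code points.

8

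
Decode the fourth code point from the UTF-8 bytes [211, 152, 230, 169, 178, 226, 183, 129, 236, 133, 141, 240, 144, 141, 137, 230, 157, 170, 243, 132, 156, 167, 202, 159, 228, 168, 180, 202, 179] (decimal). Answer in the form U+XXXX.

U+C14D

Offset 0: leading byte 0xD3 = 11010011 → 2-byte char #1 = D3 98.
Offset 2: leading byte 0xE6 = 11100110 → 3-byte char #2 = E6 A9 B2.
Offset 5: leading byte 0xE2 = 11100010 → 3-byte char #3 = E2 B7 81.
Offset 8: leading byte 0xEC = 11101100 → 3-byte char #4 = EC 85 8D.
Leading byte 0xEC = 11101100 matches 1110xxxx → 3-byte sequence.
Byte 1: 0xEC = 11101100, payload 1100 (4 bits).
Byte 2: 0x85 = 10000101 (10xxxxxx ✓), payload 000101.
Byte 3: 0x8D = 10001101 (10xxxxxx ✓), payload 001101.
Concatenate: 1100000101001101 = 0xC14D (16 bits → U+C14D).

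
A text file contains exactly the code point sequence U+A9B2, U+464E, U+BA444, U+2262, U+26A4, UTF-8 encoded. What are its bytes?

EA A6 B2 E4 99 8E F2 BA 91 84 E2 89 A2 E2 9A A4

U+A9B2: 3-byte form → EA A6 B2.
U+464E: 3-byte form → E4 99 8E.
U+BA444: 4-byte form → F2 BA 91 84.
U+2262: 3-byte form → E2 89 A2.
U+26A4: 3-byte form → E2 9A A4.
Concatenated (16 bytes): EA A6 B2 E4 99 8E F2 BA 91 84 E2 89 A2 E2 9A A4.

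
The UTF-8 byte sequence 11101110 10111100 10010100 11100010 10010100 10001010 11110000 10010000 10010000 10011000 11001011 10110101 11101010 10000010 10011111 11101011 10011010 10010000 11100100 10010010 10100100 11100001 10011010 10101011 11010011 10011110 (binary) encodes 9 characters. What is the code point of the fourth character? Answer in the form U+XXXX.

U+02F5

Offset 0: leading byte 0xEE = 11101110 → 3-byte char #1 = EE BC 94.
Offset 3: leading byte 0xE2 = 11100010 → 3-byte char #2 = E2 94 8A.
Offset 6: leading byte 0xF0 = 11110000 → 4-byte char #3 = F0 90 90 98.
Offset 10: leading byte 0xCB = 11001011 → 2-byte char #4 = CB B5.
Leading byte 0xCB = 11001011 matches 110xxxxx → 2-byte sequence.
Byte 1: 0xCB = 11001011, payload 01011 (5 bits).
Byte 2: 0xB5 = 10110101 (10xxxxxx ✓), payload 110101.
Concatenate: 01011110101 = 0x2F5 (11 bits → U+02F5).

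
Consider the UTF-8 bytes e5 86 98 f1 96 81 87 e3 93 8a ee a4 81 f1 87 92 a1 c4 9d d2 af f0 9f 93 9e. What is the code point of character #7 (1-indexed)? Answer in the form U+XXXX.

Offset 0: leading byte 0xE5 = 11100101 → 3-byte char #1 = E5 86 98.
Offset 3: leading byte 0xF1 = 11110001 → 4-byte char #2 = F1 96 81 87.
Offset 7: leading byte 0xE3 = 11100011 → 3-byte char #3 = E3 93 8A.
Offset 10: leading byte 0xEE = 11101110 → 3-byte char #4 = EE A4 81.
Offset 13: leading byte 0xF1 = 11110001 → 4-byte char #5 = F1 87 92 A1.
Offset 17: leading byte 0xC4 = 11000100 → 2-byte char #6 = C4 9D.
Offset 19: leading byte 0xD2 = 11010010 → 2-byte char #7 = D2 AF.
Leading byte 0xD2 = 11010010 matches 110xxxxx → 2-byte sequence.
Byte 1: 0xD2 = 11010010, payload 10010 (5 bits).
Byte 2: 0xAF = 10101111 (10xxxxxx ✓), payload 101111.
Concatenate: 10010101111 = 0x4AF (11 bits → U+04AF).

U+04AF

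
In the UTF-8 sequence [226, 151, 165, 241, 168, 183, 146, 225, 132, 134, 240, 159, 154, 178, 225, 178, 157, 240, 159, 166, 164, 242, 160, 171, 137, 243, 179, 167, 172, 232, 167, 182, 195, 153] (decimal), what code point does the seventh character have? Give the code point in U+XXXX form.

U+A0AC9

Offset 0: leading byte 0xE2 = 11100010 → 3-byte char #1 = E2 97 A5.
Offset 3: leading byte 0xF1 = 11110001 → 4-byte char #2 = F1 A8 B7 92.
Offset 7: leading byte 0xE1 = 11100001 → 3-byte char #3 = E1 84 86.
Offset 10: leading byte 0xF0 = 11110000 → 4-byte char #4 = F0 9F 9A B2.
Offset 14: leading byte 0xE1 = 11100001 → 3-byte char #5 = E1 B2 9D.
Offset 17: leading byte 0xF0 = 11110000 → 4-byte char #6 = F0 9F A6 A4.
Offset 21: leading byte 0xF2 = 11110010 → 4-byte char #7 = F2 A0 AB 89.
Leading byte 0xF2 = 11110010 matches 11110xxx → 4-byte sequence.
Byte 1: 0xF2 = 11110010, payload 010 (3 bits).
Byte 2: 0xA0 = 10100000 (10xxxxxx ✓), payload 100000.
Byte 3: 0xAB = 10101011 (10xxxxxx ✓), payload 101011.
Byte 4: 0x89 = 10001001 (10xxxxxx ✓), payload 001001.
Concatenate: 010100000101011001001 = 0xA0AC9 (21 bits → U+A0AC9).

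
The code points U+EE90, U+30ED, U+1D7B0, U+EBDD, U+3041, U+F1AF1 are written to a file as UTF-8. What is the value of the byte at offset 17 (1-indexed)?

0xF3

1-indexed offset 17 is 0-indexed offset 16.
U+EE90 → 3-byte form EE BA 90 at offsets 0–2.
U+30ED → 3-byte form E3 83 AD at offsets 3–5.
U+1D7B0 → 4-byte form F0 9D 9E B0 at offsets 6–9.
U+EBDD → 3-byte form EE AF 9D at offsets 10–12.
U+3041 → 3-byte form E3 81 81 at offsets 13–15.
U+F1AF1 → 4-byte form F3 B1 AB B1 at offsets 16–19.
Offset 16 falls in char 6's range; it's byte 1 of F3 B1 AB B1 = 0xF3.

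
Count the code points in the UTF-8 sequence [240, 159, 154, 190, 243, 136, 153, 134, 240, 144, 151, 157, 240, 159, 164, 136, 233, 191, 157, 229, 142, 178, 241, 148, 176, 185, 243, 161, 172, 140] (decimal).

Byte at offset 0: 0xF0 = 11110000 → 4-byte char (#1). Advance 4.
Byte at offset 4: 0xF3 = 11110011 → 4-byte char (#2). Advance 4.
Byte at offset 8: 0xF0 = 11110000 → 4-byte char (#3). Advance 4.
Byte at offset 12: 0xF0 = 11110000 → 4-byte char (#4). Advance 4.
Byte at offset 16: 0xE9 = 11101001 → 3-byte char (#5). Advance 3.
Byte at offset 19: 0xE5 = 11100101 → 3-byte char (#6). Advance 3.
Byte at offset 22: 0xF1 = 11110001 → 4-byte char (#7). Advance 4.
Byte at offset 26: 0xF3 = 11110011 → 4-byte char (#8). Advance 4.
Reached end at offset 30 after 8 code points.

8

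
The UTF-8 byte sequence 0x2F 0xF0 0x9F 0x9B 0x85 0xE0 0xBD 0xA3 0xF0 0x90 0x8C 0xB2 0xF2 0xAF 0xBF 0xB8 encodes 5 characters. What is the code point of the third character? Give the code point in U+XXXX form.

U+0F63

Offset 0: leading byte 0x2F = 00101111 → 1-byte char #1 = 2F.
Offset 1: leading byte 0xF0 = 11110000 → 4-byte char #2 = F0 9F 9B 85.
Offset 5: leading byte 0xE0 = 11100000 → 3-byte char #3 = E0 BD A3.
Leading byte 0xE0 = 11100000 matches 1110xxxx → 3-byte sequence.
Byte 1: 0xE0 = 11100000, payload 0000 (4 bits).
Byte 2: 0xBD = 10111101 (10xxxxxx ✓), payload 111101.
Byte 3: 0xA3 = 10100011 (10xxxxxx ✓), payload 100011.
Concatenate: 0000111101100011 = 0xF63 (16 bits → U+0F63).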